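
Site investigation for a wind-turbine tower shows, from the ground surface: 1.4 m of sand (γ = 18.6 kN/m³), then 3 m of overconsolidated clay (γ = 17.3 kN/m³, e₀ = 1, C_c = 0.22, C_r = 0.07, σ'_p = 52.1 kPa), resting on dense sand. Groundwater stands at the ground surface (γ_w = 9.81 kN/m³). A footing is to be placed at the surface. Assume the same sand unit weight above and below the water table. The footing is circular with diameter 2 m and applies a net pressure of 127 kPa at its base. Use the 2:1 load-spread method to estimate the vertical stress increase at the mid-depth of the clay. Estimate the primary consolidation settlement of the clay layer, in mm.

Mid-depth of clay below the ground surface: z = 1.4 + 3/2 = 2.9 m.
Total vertical stress at mid-clay: σ_v = 18.6×1.4 + 17.3×1.5 = 51.99 kPa.
Pore pressure: u = 9.81×(2.9 − 0) = 28.449 kPa.
Initial effective stress: σ'_0 = σ_v − u = 51.99 − 28.449 = 23.541 kPa.
Stress increase at mid-clay by the 2:1 spreading method:
Δσ ≈ qD²/(D+z)² = 127×2²/(2+2.9)² = 21.158 kPa
Final effective stress: σ'_f = 23.541 + 21.158 = 44.699 kPa.
σ'_f = 44.699 ≤ σ'_p = 52.1 kPa, so the clay remains overconsolidated and only the recompression index applies:
S_c = C_r·H/(1+e₀)·log₁₀(σ'_f/σ'_0) = 0.07×3/2×log₁₀(44.699/23.541)
    = 0.105 × 0.27847 = 0.02924 m

S_c ≈ 29.2 mm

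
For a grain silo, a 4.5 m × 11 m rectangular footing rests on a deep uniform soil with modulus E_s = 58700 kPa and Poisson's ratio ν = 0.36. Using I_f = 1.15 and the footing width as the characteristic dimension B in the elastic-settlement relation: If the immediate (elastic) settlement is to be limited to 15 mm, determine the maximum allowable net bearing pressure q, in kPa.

S_e = q·B·(1−ν²)/E_s · I_f  ⇒  q = S_e·E_s / (B·(1−ν²)·I_f).
q = 0.015 × 58700 / (4.5 × 0.8704 × 1.15) = 195.5 kPa

q ≈ 195 kPa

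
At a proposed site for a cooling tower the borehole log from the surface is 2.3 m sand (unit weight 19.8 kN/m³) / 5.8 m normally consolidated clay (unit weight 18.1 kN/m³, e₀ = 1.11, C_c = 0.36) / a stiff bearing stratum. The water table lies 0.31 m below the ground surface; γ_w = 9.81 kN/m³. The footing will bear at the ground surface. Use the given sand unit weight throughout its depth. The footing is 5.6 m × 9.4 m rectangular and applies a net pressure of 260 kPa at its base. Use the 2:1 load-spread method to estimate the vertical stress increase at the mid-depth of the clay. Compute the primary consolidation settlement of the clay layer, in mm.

S_c ≈ 432 mm

Mid-depth of clay below the ground surface: z = 2.3 + 5.8/2 = 5.2 m.
Total vertical stress at mid-clay: σ_v = 19.8×2.3 + 18.1×2.9 = 98.03 kPa.
Pore pressure: u = 9.81×(5.2 − 0.31) = 47.971 kPa.
Initial effective stress: σ'_0 = σ_v − u = 98.03 − 47.971 = 50.059 kPa.
Stress increase at mid-clay by the 2:1 spreading method:
Δσ = qBL/((B+z)(L+z)) = 260×5.6×9.4/((5.6+5.2)(9.4+5.2)) = 86.799 kPa
Final effective stress: σ'_f = σ'_0 + Δσ = 50.059 + 86.799 = 136.86 kPa.
Normally consolidated clay, so the full stress increment lies on the virgin compression line:
S_c = C_c·H/(1+e₀)·log₁₀(σ'_f/σ'_0) = 0.36×5.8/(1+1.11)×log₁₀(136.86/50.059)
    = 0.98957 × 0.43679 = 0.4322 m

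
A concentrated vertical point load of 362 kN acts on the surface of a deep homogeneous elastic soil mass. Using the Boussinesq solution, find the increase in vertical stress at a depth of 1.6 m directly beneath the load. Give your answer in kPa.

Boussinesq vertical stress below a point load on an elastic half-space:
Δσ_z = 3P/(2πz²) · [1 + (r/z)²]^(−5/2)
r/z = 0/1.6 = 0; [1+(r/z)²]^(−5/2) = 1.
Δσ_z = 3×362/(2π×1.6²) × 1 = 67.517 × 1 = 67.52 kPa

Δσ_z ≈ 67.5 kPa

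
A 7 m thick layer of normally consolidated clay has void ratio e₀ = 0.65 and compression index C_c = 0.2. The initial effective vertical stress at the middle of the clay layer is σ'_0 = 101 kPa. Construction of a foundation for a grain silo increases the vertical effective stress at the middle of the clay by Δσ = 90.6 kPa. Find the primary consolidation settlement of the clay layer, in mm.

S_c ≈ 236 mm

Final effective stress: σ'_f = σ'_0 + Δσ = 101 + 90.6 = 191.6 kPa.
Normally consolidated clay, so the full stress increment lies on the virgin compression line:
S_c = C_c·H/(1+e₀)·log₁₀(σ'_f/σ'_0) = 0.2×7/(1+0.65)×log₁₀(191.6/101)
    = 0.84848 × 0.27807 = 0.2359 m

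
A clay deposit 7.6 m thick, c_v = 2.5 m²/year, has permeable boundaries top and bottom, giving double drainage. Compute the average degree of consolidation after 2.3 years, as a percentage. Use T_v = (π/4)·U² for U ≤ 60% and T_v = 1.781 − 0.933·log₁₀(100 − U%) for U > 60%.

U ≈ 69.7 %

Drainage path length: H_d = H/2 = 3.8 m (double drainage).
T_v = c_v·t/H_d² = 2.5×2.3/3.8² = 0.3982.
T_v = 0.3982 corresponds to the U > 60% branch:
U = 1 − 10^((1.781 − T_v)/0.933)/100 = 0.6965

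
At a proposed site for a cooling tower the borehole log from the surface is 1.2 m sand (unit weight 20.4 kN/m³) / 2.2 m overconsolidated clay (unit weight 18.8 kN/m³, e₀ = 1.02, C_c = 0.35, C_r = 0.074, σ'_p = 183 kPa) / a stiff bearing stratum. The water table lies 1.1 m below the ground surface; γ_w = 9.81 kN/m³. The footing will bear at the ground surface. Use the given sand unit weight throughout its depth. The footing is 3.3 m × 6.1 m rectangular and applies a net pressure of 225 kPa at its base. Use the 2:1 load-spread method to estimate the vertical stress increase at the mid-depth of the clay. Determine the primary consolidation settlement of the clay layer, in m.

S_c ≈ 0.0475 m

Mid-depth of clay below the ground surface: z = 1.2 + 2.2/2 = 2.3 m.
Total vertical stress at mid-clay: σ_v = 20.4×1.2 + 18.8×1.1 = 45.16 kPa.
Pore pressure: u = 9.81×(2.3 − 1.1) = 11.772 kPa.
Initial effective stress: σ'_0 = σ_v − u = 45.16 − 11.772 = 33.388 kPa.
Stress increase at mid-clay by the 2:1 spreading method:
Δσ = qBL/((B+z)(L+z)) = 225×3.3×6.1/((3.3+2.3)(6.1+2.3)) = 96.285 kPa
Final effective stress: σ'_f = 33.388 + 96.285 = 129.67 kPa.
σ'_f = 129.67 ≤ σ'_p = 183 kPa, so the clay remains overconsolidated and only the recompression index applies:
S_c = C_r·H/(1+e₀)·log₁₀(σ'_f/σ'_0) = 0.074×2.2/2.02×log₁₀(129.67/33.388)
    = 0.080593 × 0.58925 = 0.04749 m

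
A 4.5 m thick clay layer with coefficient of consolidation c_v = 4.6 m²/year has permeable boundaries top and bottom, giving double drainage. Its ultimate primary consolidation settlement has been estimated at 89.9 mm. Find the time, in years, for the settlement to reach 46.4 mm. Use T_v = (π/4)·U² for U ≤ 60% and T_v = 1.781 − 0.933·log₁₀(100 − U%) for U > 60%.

Drainage path length: H_d = H/2 = 2.25 m (double drainage).
U = S(t)/S_ult = 46.4/89.9 = 0.5161.
U ≤ 60%: T_v = (π/4)·U² = (π/4)×0.51613² = 0.20922.
t = T_v·H_d²/c_v = 0.20922×2.25²/4.6 = 0.2303 years.

t ≈ 0.23 years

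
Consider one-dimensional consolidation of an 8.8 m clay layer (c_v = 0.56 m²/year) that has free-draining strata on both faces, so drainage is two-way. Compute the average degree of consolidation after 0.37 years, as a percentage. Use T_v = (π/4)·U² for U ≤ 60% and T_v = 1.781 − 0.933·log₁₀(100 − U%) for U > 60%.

Drainage path length: H_d = H/2 = 4.4 m (double drainage).
T_v = c_v·t/H_d² = 0.56×0.37/4.4² = 0.010702.
T_v = 0.010702 corresponds to the U ≤ 60% branch:
U = √(4T_v/π) = 0.1167

U ≈ 11.7 %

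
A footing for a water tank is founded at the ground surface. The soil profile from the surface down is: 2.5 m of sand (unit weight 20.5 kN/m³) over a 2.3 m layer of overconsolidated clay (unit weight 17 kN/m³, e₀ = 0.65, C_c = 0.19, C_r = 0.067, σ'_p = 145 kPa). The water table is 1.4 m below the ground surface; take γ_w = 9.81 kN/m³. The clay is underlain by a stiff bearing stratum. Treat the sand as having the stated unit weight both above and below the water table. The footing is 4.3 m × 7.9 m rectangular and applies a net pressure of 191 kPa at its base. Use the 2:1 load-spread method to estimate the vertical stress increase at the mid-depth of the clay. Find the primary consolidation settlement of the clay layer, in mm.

S_c ≈ 36.3 mm

Mid-depth of clay below the ground surface: z = 2.5 + 2.3/2 = 3.65 m.
Total vertical stress at mid-clay: σ_v = 20.5×2.5 + 17×1.15 = 70.8 kPa.
Pore pressure: u = 9.81×(3.65 − 1.4) = 22.073 kPa.
Initial effective stress: σ'_0 = σ_v − u = 70.8 − 22.073 = 48.727 kPa.
Stress increase at mid-clay by the 2:1 spreading method:
Δσ = qBL/((B+z)(L+z)) = 191×4.3×7.9/((4.3+3.65)(7.9+3.65)) = 70.661 kPa
Final effective stress: σ'_f = 48.727 + 70.661 = 119.39 kPa.
σ'_f = 119.39 ≤ σ'_p = 145 kPa, so the clay remains overconsolidated and only the recompression index applies:
S_c = C_r·H/(1+e₀)·log₁₀(σ'_f/σ'_0) = 0.067×2.3/1.65×log₁₀(119.39/48.727)
    = 0.093391 × 0.3892 = 0.03635 m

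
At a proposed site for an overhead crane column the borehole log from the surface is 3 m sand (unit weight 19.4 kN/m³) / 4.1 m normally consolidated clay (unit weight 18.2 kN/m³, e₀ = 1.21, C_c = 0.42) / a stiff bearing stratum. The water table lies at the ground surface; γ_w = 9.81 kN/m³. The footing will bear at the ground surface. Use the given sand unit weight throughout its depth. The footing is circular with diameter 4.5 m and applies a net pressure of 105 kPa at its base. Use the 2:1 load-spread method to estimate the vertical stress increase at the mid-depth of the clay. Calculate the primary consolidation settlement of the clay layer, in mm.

S_c ≈ 139 mm

Mid-depth of clay below the ground surface: z = 3 + 4.1/2 = 5.05 m.
Total vertical stress at mid-clay: σ_v = 19.4×3 + 18.2×2.05 = 95.51 kPa.
Pore pressure: u = 9.81×(5.05 − 0) = 49.541 kPa.
Initial effective stress: σ'_0 = σ_v − u = 95.51 − 49.541 = 45.969 kPa.
Stress increase at mid-clay by the 2:1 spreading method:
Δσ ≈ qD²/(D+z)² = 105×4.5²/(4.5+5.05)² = 23.314 kPa
Final effective stress: σ'_f = σ'_0 + Δσ = 45.969 + 23.314 = 69.283 kPa.
Normally consolidated clay, so the full stress increment lies on the virgin compression line:
S_c = C_c·H/(1+e₀)·log₁₀(σ'_f/σ'_0) = 0.42×4.1/(1+1.21)×log₁₀(69.283/45.969)
    = 0.77919 × 0.17816 = 0.1388 m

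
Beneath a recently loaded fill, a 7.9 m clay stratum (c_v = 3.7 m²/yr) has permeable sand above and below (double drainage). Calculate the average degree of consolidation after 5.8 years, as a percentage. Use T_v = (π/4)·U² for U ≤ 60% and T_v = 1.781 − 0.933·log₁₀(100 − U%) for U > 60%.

U ≈ 97.3 %

Drainage path length: H_d = H/2 = 3.95 m (double drainage).
T_v = c_v·t/H_d² = 3.7×5.8/3.95² = 1.3754.
T_v = 1.3754 corresponds to the U > 60% branch:
U = 1 − 10^((1.781 − T_v)/0.933)/100 = 0.9728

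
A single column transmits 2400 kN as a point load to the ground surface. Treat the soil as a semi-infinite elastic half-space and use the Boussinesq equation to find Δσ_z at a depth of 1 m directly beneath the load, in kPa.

Boussinesq vertical stress below a point load on an elastic half-space:
Δσ_z = 3P/(2πz²) · [1 + (r/z)²]^(−5/2)
r/z = 0/1 = 0; [1+(r/z)²]^(−5/2) = 1.
Δσ_z = 3×2400/(2π×1²) × 1 = 1145.9 × 1 = 1146 kPa

Δσ_z ≈ 1150 kPa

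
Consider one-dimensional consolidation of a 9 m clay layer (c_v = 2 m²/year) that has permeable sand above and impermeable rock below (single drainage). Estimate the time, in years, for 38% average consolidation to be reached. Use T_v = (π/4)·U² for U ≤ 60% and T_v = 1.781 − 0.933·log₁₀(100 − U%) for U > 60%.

t ≈ 4.59 years

Drainage path length: H_d = H = 9 m (single drainage).
U ≤ 60%: T_v = (π/4)·U² = (π/4)×0.38² = 0.11341.
t = T_v·H_d²/c_v = 0.11341×9²/2 = 4.593 years.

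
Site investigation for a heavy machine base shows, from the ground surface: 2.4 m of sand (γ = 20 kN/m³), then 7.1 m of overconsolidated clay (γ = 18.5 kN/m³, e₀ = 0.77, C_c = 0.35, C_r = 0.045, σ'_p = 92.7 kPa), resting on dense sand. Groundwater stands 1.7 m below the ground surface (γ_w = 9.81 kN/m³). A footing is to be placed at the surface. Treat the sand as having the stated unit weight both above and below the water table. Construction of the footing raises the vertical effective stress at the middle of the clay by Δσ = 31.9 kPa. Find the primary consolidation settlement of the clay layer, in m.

S_c ≈ 0.0893 m

Mid-depth of clay below the ground surface: z = 2.4 + 7.1/2 = 5.95 m.
Total vertical stress at mid-clay: σ_v = 20×2.4 + 18.5×3.55 = 113.67 kPa.
Pore pressure: u = 9.81×(5.95 − 1.7) = 41.693 kPa.
Initial effective stress: σ'_0 = σ_v − u = 113.67 − 41.693 = 71.977 kPa.
Final effective stress: σ'_f = 71.977 + 31.9 = 103.88 kPa.
σ'_f = 103.88 > σ'_p = 92.7 kPa, so the stress path crosses the preconsolidation pressure — recompression up to σ'_p, then virgin compression beyond:
S_c = H/(1+e₀)·[C_r·log₁₀(σ'_p/σ'_0) + C_c·log₁₀(σ'_f/σ'_p)]
    = 7.1/1.77 × [0.045×log₁₀(92.7/71.977) + 0.35×log₁₀(103.88/92.7)]
    = 4.0113 × [0.0049449 + 0.017308] = 0.08926 m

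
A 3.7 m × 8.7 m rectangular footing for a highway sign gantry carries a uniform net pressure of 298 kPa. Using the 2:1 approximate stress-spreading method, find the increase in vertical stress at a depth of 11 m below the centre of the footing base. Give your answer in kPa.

By the 2:1 method the load spreads at 1 horizontal : 2 vertical, so at depth z the loaded area has grown by z in each plan dimension:
Δσ = qBL/((B+z)(L+z)) = 298×3.7×8.7/((3.7+11)(8.7+11)) = 33.125 kPa

Δσ_z ≈ 33.1 kPa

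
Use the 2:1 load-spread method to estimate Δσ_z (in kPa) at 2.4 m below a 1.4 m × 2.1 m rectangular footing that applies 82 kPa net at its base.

By the 2:1 method the load spreads at 1 horizontal : 2 vertical, so at depth z the loaded area has grown by z in each plan dimension:
Δσ = qBL/((B+z)(L+z)) = 82×1.4×2.1/((1.4+2.4)(2.1+2.4)) = 14.098 kPa

Δσ_z ≈ 14.1 kPa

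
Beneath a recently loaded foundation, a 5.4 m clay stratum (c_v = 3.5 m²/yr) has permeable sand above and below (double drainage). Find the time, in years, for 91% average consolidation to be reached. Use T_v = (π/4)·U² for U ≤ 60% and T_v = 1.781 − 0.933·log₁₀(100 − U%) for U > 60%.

t ≈ 1.86 years

Drainage path length: H_d = H/2 = 2.7 m (double drainage).
U > 60%: T_v = 1.781 − 0.933·log₁₀(100 − 91) = 0.89069.
t = T_v·H_d²/c_v = 0.89069×2.7²/3.5 = 1.855 years.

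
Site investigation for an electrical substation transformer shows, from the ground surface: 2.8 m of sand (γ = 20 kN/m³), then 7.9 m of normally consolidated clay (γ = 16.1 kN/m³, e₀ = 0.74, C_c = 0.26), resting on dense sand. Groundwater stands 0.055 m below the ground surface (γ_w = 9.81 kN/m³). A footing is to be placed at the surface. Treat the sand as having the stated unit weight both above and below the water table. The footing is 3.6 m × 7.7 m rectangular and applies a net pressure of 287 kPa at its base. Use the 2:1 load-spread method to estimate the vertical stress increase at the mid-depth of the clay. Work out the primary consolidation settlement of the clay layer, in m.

S_c ≈ 0.352 m

Mid-depth of clay below the ground surface: z = 2.8 + 7.9/2 = 6.75 m.
Total vertical stress at mid-clay: σ_v = 20×2.8 + 16.1×3.95 = 119.59 kPa.
Pore pressure: u = 9.81×(6.75 − 0.055) = 65.678 kPa.
Initial effective stress: σ'_0 = σ_v − u = 119.59 − 65.678 = 53.912 kPa.
Stress increase at mid-clay by the 2:1 spreading method:
Δσ = qBL/((B+z)(L+z)) = 287×3.6×7.7/((3.6+6.75)(7.7+6.75)) = 53.195 kPa
Final effective stress: σ'_f = σ'_0 + Δσ = 53.912 + 53.195 = 107.11 kPa.
Normally consolidated clay, so the full stress increment lies on the virgin compression line:
S_c = C_c·H/(1+e₀)·log₁₀(σ'_f/σ'_0) = 0.26×7.9/(1+0.74)×log₁₀(107.11/53.912)
    = 1.1805 × 0.29814 = 0.352 m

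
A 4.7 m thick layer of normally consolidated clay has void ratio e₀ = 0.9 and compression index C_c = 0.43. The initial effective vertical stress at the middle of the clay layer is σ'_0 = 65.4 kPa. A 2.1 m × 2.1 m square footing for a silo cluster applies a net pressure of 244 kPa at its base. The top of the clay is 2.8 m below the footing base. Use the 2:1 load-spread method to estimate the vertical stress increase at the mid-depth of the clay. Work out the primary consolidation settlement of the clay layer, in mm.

S_c ≈ 126 mm

Mid-depth of clay below the footing base: z = 2.8 + 4.7/2 = 5.15 m.
Stress increase at mid-clay by the 2:1 spreading method:
Δσ = qBL/((B+z)(L+z)) = 244×2.1×2.1/((2.1+5.15)(2.1+5.15)) = 20.472 kPa
Final effective stress: σ'_f = σ'_0 + Δσ = 65.4 + 20.472 = 85.872 kPa.
Normally consolidated clay, so the full stress increment lies on the virgin compression line:
S_c = C_c·H/(1+e₀)·log₁₀(σ'_f/σ'_0) = 0.43×4.7/(1+0.9)×log₁₀(85.872/65.4)
    = 1.0637 × 0.11827 = 0.1258 m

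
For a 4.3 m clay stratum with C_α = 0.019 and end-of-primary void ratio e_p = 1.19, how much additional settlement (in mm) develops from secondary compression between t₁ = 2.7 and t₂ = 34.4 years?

Secondary compression: S_s = C_α·H/(1+e_p)·log₁₀(t₂/t₁)
S_s = 0.019×4.3/(1+1.19)×log₁₀(34.4/2.7)
    = 0.03731 × 1.105 = 0.04123 m

S_s ≈ 41.2 mm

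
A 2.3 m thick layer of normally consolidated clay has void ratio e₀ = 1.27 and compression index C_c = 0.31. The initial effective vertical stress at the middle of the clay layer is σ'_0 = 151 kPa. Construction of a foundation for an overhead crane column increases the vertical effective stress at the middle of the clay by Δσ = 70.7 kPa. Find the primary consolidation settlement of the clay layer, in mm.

S_c ≈ 52.4 mm

Final effective stress: σ'_f = σ'_0 + Δσ = 151 + 70.7 = 221.7 kPa.
Normally consolidated clay, so the full stress increment lies on the virgin compression line:
S_c = C_c·H/(1+e₀)·log₁₀(σ'_f/σ'_0) = 0.31×2.3/(1+1.27)×log₁₀(221.7/151)
    = 0.3141 × 0.16679 = 0.05239 m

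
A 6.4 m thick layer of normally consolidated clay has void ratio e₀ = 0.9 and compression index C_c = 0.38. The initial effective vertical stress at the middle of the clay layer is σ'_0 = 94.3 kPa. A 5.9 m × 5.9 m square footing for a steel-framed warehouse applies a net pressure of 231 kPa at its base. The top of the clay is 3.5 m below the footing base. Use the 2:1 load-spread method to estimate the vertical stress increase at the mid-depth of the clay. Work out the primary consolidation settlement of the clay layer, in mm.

Mid-depth of clay below the footing base: z = 3.5 + 6.4/2 = 6.7 m.
Stress increase at mid-clay by the 2:1 spreading method:
Δσ = qBL/((B+z)(L+z)) = 231×5.9×5.9/((5.9+6.7)(5.9+6.7)) = 50.649 kPa
Final effective stress: σ'_f = σ'_0 + Δσ = 94.3 + 50.649 = 144.95 kPa.
Normally consolidated clay, so the full stress increment lies on the virgin compression line:
S_c = C_c·H/(1+e₀)·log₁₀(σ'_f/σ'_0) = 0.38×6.4/(1+0.9)×log₁₀(144.95/94.3)
    = 1.28 × 0.18671 = 0.239 m

S_c ≈ 239 mm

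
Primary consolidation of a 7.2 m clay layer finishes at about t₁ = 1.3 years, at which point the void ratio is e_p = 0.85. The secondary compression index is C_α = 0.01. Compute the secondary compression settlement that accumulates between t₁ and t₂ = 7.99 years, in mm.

Secondary compression: S_s = C_α·H/(1+e_p)·log₁₀(t₂/t₁)
S_s = 0.01×7.2/(1+0.85)×log₁₀(7.99/1.3)
    = 0.03892 × 0.7886 = 0.03069 m

S_s ≈ 30.7 mm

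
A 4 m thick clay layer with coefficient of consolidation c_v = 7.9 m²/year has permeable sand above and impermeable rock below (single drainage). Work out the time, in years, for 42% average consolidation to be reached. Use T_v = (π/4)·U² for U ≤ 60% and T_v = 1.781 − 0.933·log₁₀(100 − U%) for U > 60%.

Drainage path length: H_d = H = 4 m (single drainage).
U ≤ 60%: T_v = (π/4)·U² = (π/4)×0.42² = 0.13854.
t = T_v·H_d²/c_v = 0.13854×4²/7.9 = 0.2806 years.

t ≈ 0.281 years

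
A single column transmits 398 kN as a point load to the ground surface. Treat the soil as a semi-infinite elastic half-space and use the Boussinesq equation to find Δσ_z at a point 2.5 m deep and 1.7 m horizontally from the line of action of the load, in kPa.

Δσ_z ≈ 11.8 kPa

Boussinesq vertical stress below a point load on an elastic half-space:
Δσ_z = 3P/(2πz²) · [1 + (r/z)²]^(−5/2)
r/z = 1.7/2.5 = 0.68; [1+(r/z)²]^(−5/2) = 0.38666.
Δσ_z = 3×398/(2π×2.5²) × 0.38666 = 30.405 × 0.38666 = 11.76 kPa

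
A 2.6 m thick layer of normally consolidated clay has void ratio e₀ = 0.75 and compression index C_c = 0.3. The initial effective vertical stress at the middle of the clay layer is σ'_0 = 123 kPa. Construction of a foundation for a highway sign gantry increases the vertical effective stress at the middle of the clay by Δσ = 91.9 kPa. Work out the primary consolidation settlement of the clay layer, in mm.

S_c ≈ 108 mm

Final effective stress: σ'_f = σ'_0 + Δσ = 123 + 91.9 = 214.9 kPa.
Normally consolidated clay, so the full stress increment lies on the virgin compression line:
S_c = C_c·H/(1+e₀)·log₁₀(σ'_f/σ'_0) = 0.3×2.6/(1+0.75)×log₁₀(214.9/123)
    = 0.44571 × 0.24233 = 0.108 m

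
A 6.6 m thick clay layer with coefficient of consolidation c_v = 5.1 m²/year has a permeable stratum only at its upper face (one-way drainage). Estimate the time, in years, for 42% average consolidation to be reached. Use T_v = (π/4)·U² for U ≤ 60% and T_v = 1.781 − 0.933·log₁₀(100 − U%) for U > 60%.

t ≈ 1.18 years

Drainage path length: H_d = H = 6.6 m (single drainage).
U ≤ 60%: T_v = (π/4)·U² = (π/4)×0.42² = 0.13854.
t = T_v·H_d²/c_v = 0.13854×6.6²/5.1 = 1.183 years.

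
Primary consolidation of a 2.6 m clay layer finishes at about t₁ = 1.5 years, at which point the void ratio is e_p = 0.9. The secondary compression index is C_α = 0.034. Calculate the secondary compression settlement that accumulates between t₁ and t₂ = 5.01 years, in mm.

S_s ≈ 24.4 mm

Secondary compression: S_s = C_α·H/(1+e_p)·log₁₀(t₂/t₁)
S_s = 0.034×2.6/(1+0.9)×log₁₀(5.01/1.5)
    = 0.04653 × 0.5237 = 0.02437 m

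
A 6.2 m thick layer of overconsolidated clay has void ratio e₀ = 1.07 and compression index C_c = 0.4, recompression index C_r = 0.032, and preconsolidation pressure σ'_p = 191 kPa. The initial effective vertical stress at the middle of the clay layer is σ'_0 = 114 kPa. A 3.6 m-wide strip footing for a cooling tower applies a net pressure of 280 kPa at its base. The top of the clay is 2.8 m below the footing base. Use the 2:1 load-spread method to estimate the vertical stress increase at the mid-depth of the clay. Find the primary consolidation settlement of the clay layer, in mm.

S_c ≈ 95.3 mm

Mid-depth of clay below the footing base: z = 2.8 + 6.2/2 = 5.9 m.
Stress increase at mid-clay by the 2:1 spreading method:
Δσ = qB/(B+z) = 280×3.6/(3.6+5.9) = 106.11 kPa
Final effective stress: σ'_f = 114 + 106.11 = 220.11 kPa.
σ'_f = 220.11 > σ'_p = 191 kPa, so the stress path crosses the preconsolidation pressure — recompression up to σ'_p, then virgin compression beyond:
S_c = H/(1+e₀)·[C_r·log₁₀(σ'_p/σ'_0) + C_c·log₁₀(σ'_f/σ'_p)]
    = 6.2/2.07 × [0.032×log₁₀(191/114) + 0.4×log₁₀(220.11/191)]
    = 2.9952 × [0.0071721 + 0.024643] = 0.09529 m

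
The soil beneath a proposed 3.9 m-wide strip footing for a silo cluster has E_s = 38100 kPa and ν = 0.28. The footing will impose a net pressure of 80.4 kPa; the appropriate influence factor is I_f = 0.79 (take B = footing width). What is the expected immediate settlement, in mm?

S_e ≈ 5.99 mm

Immediate (elastic) settlement: S_e = q·B·(1−ν²)/E_s · I_f.
S_e = 80.4 × 3.9 × (1 − 0.28²) / 38100 × 0.79
    = 80.4 × 3.9 × 0.9216 / 38100 × 0.79
    = 0.005992 m = 5.992 mm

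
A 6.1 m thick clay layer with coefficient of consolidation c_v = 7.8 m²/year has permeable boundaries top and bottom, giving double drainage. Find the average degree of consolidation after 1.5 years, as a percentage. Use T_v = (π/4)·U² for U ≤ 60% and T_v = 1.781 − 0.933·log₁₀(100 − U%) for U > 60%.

U ≈ 96.4 %

Drainage path length: H_d = H/2 = 3.05 m (double drainage).
T_v = c_v·t/H_d² = 7.8×1.5/3.05² = 1.2577.
T_v = 1.2577 corresponds to the U > 60% branch:
U = 1 − 10^((1.781 − T_v)/0.933)/100 = 0.9636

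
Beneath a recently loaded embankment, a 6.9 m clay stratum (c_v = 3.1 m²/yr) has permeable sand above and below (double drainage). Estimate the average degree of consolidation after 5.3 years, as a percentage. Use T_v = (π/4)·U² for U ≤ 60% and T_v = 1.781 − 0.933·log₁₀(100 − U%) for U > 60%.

Drainage path length: H_d = H/2 = 3.45 m (double drainage).
T_v = c_v·t/H_d² = 3.1×5.3/3.45² = 1.3804.
T_v = 1.3804 corresponds to the U > 60% branch:
U = 1 − 10^((1.781 − T_v)/0.933)/100 = 0.9731

U ≈ 97.3 %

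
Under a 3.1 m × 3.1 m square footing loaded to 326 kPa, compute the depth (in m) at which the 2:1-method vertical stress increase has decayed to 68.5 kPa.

2:1 spreading — at depth z the loaded area has grown by z in each plan dimension:
qB²/(B+z)² = Δσ_z ⇒ z = B(√(q/Δσ_z) − 1) = 3.1×(√(326/68.5) − 1) = 3.663 m

z ≈ 3.66 m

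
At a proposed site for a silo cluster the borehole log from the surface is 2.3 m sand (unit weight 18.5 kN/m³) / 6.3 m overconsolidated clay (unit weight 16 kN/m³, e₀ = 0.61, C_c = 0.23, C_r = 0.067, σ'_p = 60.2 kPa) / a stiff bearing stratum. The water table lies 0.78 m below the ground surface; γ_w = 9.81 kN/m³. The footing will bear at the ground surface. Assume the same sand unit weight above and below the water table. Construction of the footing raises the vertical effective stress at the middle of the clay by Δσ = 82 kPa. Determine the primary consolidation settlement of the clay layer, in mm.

Mid-depth of clay below the ground surface: z = 2.3 + 6.3/2 = 5.45 m.
Total vertical stress at mid-clay: σ_v = 18.5×2.3 + 16×3.15 = 92.95 kPa.
Pore pressure: u = 9.81×(5.45 − 0.78) = 45.813 kPa.
Initial effective stress: σ'_0 = σ_v − u = 92.95 − 45.813 = 47.137 kPa.
Final effective stress: σ'_f = 47.137 + 82 = 129.14 kPa.
σ'_f = 129.14 > σ'_p = 60.2 kPa, so the stress path crosses the preconsolidation pressure — recompression up to σ'_p, then virgin compression beyond:
S_c = H/(1+e₀)·[C_r·log₁₀(σ'_p/σ'_0) + C_c·log₁₀(σ'_f/σ'_p)]
    = 6.3/1.61 × [0.067×log₁₀(60.2/47.137) + 0.23×log₁₀(129.14/60.2)]
    = 3.913 × [0.0071177 + 0.076237] = 0.3262 m

S_c ≈ 326 mm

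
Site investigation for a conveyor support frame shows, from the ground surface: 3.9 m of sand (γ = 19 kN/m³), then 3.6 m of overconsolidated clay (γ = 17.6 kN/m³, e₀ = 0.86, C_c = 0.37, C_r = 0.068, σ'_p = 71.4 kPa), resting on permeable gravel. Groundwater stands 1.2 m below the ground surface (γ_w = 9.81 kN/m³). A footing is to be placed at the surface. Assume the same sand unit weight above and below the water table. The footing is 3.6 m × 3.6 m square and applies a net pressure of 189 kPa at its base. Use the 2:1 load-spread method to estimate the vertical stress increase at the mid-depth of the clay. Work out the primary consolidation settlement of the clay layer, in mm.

S_c ≈ 80.3 mm

Mid-depth of clay below the ground surface: z = 3.9 + 3.6/2 = 5.7 m.
Total vertical stress at mid-clay: σ_v = 19×3.9 + 17.6×1.8 = 105.78 kPa.
Pore pressure: u = 9.81×(5.7 − 1.2) = 44.145 kPa.
Initial effective stress: σ'_0 = σ_v − u = 105.78 − 44.145 = 61.635 kPa.
Stress increase at mid-clay by the 2:1 spreading method:
Δσ = qBL/((B+z)(L+z)) = 189×3.6×3.6/((3.6+5.7)(3.6+5.7)) = 28.32 kPa
Final effective stress: σ'_f = 61.635 + 28.32 = 89.955 kPa.
σ'_f = 89.955 > σ'_p = 71.4 kPa, so the stress path crosses the preconsolidation pressure — recompression up to σ'_p, then virgin compression beyond:
S_c = H/(1+e₀)·[C_r·log₁₀(σ'_p/σ'_0) + C_c·log₁₀(σ'_f/σ'_p)]
    = 3.6/1.86 × [0.068×log₁₀(71.4/61.635) + 0.37×log₁₀(89.955/71.4)]
    = 1.9355 × [0.0043432 + 0.037121] = 0.08025 m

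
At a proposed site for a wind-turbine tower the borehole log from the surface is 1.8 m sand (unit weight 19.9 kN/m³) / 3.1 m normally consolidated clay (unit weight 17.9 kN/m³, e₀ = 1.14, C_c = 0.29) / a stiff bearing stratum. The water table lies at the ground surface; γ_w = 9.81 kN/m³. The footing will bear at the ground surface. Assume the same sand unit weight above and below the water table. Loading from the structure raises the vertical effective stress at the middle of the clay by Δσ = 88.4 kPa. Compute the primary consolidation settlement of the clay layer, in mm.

Mid-depth of clay below the ground surface: z = 1.8 + 3.1/2 = 3.35 m.
Total vertical stress at mid-clay: σ_v = 19.9×1.8 + 17.9×1.55 = 63.565 kPa.
Pore pressure: u = 9.81×(3.35 − 0) = 32.864 kPa.
Initial effective stress: σ'_0 = σ_v − u = 63.565 − 32.864 = 30.701 kPa.
Final effective stress: σ'_f = σ'_0 + Δσ = 30.701 + 88.4 = 119.1 kPa.
Normally consolidated clay, so the full stress increment lies on the virgin compression line:
S_c = C_c·H/(1+e₀)·log₁₀(σ'_f/σ'_0) = 0.29×3.1/(1+1.14)×log₁₀(119.1/30.701)
    = 0.42009 × 0.58876 = 0.2473 m

S_c ≈ 247 mm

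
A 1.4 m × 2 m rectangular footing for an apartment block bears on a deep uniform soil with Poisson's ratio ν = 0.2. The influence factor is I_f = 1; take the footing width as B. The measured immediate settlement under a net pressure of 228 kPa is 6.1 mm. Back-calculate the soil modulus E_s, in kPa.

S_e = q·B·(1−ν²)/E_s · I_f  ⇒  E_s = q·B·(1−ν²)·I_f / S_e.
E_s = 228 × 1.4 × 0.96 × 1 / 0.0061 = 50230 kPa

E_s ≈ 50200 kPa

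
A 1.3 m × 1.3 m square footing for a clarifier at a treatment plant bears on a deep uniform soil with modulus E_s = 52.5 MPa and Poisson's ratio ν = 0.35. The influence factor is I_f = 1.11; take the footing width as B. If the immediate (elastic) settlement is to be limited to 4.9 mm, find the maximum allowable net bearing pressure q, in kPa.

q ≈ 203 kPa

E_s = 52.5 MPa = 52500 kPa.
S_e = q·B·(1−ν²)/E_s · I_f  ⇒  q = S_e·E_s / (B·(1−ν²)·I_f).
q = 0.0049 × 52500 / (1.3 × 0.8775 × 1.11) = 203.2 kPa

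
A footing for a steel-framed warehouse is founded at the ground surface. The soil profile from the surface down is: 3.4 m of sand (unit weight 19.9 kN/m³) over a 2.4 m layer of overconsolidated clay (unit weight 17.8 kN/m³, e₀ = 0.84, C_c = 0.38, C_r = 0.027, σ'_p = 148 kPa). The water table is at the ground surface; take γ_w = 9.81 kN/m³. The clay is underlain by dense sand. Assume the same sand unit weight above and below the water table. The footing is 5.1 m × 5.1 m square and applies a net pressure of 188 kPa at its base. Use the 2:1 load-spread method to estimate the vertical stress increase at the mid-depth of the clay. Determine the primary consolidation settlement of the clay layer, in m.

S_c ≈ 0.0119 m

Mid-depth of clay below the ground surface: z = 3.4 + 2.4/2 = 4.6 m.
Total vertical stress at mid-clay: σ_v = 19.9×3.4 + 17.8×1.2 = 89.02 kPa.
Pore pressure: u = 9.81×(4.6 − 0) = 45.126 kPa.
Initial effective stress: σ'_0 = σ_v − u = 89.02 − 45.126 = 43.894 kPa.
Stress increase at mid-clay by the 2:1 spreading method:
Δσ = qBL/((B+z)(L+z)) = 188×5.1×5.1/((5.1+4.6)(5.1+4.6)) = 51.97 kPa
Final effective stress: σ'_f = 43.894 + 51.97 = 95.864 kPa.
σ'_f = 95.864 ≤ σ'_p = 148 kPa, so the clay remains overconsolidated and only the recompression index applies:
S_c = C_r·H/(1+e₀)·log₁₀(σ'_f/σ'_0) = 0.027×2.4/1.84×log₁₀(95.864/43.894)
    = 0.035216 × 0.33925 = 0.01195 m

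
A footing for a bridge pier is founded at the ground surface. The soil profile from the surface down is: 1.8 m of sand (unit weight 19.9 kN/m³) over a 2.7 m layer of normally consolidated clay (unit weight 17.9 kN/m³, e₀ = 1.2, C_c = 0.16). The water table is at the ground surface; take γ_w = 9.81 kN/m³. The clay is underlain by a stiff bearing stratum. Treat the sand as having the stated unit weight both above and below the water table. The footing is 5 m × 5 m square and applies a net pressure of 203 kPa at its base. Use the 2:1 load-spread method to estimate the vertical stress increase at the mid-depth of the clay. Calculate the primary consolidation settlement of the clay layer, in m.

S_c ≈ 0.11 m

Mid-depth of clay below the ground surface: z = 1.8 + 2.7/2 = 3.15 m.
Total vertical stress at mid-clay: σ_v = 19.9×1.8 + 17.9×1.35 = 59.985 kPa.
Pore pressure: u = 9.81×(3.15 − 0) = 30.902 kPa.
Initial effective stress: σ'_0 = σ_v − u = 59.985 − 30.902 = 29.083 kPa.
Stress increase at mid-clay by the 2:1 spreading method:
Δσ = qBL/((B+z)(L+z)) = 203×5×5/((5+3.15)(5+3.15)) = 76.405 kPa
Final effective stress: σ'_f = σ'_0 + Δσ = 29.083 + 76.405 = 105.49 kPa.
Normally consolidated clay, so the full stress increment lies on the virgin compression line:
S_c = C_c·H/(1+e₀)·log₁₀(σ'_f/σ'_0) = 0.16×2.7/(1+1.2)×log₁₀(105.49/29.083)
    = 0.19636 × 0.55957 = 0.1099 m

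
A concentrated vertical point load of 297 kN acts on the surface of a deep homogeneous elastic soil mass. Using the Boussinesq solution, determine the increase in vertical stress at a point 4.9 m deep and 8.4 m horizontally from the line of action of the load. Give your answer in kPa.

Boussinesq vertical stress below a point load on an elastic half-space:
Δσ_z = 3P/(2πz²) · [1 + (r/z)²]^(−5/2)
r/z = 8.4/4.9 = 1.7143; [1+(r/z)²]^(−5/2) = 0.032479.
Δσ_z = 3×297/(2π×4.9²) × 0.032479 = 5.9062 × 0.032479 = 0.1918 kPa

Δσ_z ≈ 0.192 kPa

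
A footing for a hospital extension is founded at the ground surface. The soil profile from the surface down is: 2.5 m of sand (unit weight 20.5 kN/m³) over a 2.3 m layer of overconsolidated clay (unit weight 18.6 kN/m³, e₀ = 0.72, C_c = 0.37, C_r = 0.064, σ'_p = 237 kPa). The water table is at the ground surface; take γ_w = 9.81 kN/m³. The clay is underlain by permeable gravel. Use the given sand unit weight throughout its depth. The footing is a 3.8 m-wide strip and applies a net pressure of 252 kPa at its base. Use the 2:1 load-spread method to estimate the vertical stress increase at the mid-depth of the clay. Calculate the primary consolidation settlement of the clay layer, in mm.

Mid-depth of clay below the ground surface: z = 2.5 + 2.3/2 = 3.65 m.
Total vertical stress at mid-clay: σ_v = 20.5×2.5 + 18.6×1.15 = 72.64 kPa.
Pore pressure: u = 9.81×(3.65 − 0) = 35.806 kPa.
Initial effective stress: σ'_0 = σ_v − u = 72.64 − 35.806 = 36.834 kPa.
Stress increase at mid-clay by the 2:1 spreading method:
Δσ = qB/(B+z) = 252×3.8/(3.8+3.65) = 128.54 kPa
Final effective stress: σ'_f = 36.834 + 128.54 = 165.37 kPa.
σ'_f = 165.37 ≤ σ'_p = 237 kPa, so the clay remains overconsolidated and only the recompression index applies:
S_c = C_r·H/(1+e₀)·log₁₀(σ'_f/σ'_0) = 0.064×2.3/1.72×log₁₀(165.37/36.834)
    = 0.085581 × 0.65221 = 0.05582 m

S_c ≈ 55.8 mm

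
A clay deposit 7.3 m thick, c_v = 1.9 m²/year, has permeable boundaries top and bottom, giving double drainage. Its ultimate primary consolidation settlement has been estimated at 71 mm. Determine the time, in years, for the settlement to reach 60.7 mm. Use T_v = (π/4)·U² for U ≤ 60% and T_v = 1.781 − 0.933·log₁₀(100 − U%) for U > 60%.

t ≈ 4.89 years

Drainage path length: H_d = H/2 = 3.65 m (double drainage).
U = S(t)/S_ult = 60.7/71 = 0.8549.
U > 60%: T_v = 1.781 − 0.933·log₁₀(100 − 85.493) = 0.69725.
t = T_v·H_d²/c_v = 0.69725×3.65²/1.9 = 4.889 years.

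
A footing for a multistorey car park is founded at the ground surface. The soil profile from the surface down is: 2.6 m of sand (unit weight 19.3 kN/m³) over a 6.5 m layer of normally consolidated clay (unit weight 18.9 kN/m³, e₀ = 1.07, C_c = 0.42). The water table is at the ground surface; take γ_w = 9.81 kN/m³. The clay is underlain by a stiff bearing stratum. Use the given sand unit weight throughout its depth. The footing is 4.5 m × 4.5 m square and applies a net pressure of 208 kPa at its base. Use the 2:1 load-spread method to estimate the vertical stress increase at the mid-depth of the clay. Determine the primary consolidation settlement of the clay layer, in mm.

Mid-depth of clay below the ground surface: z = 2.6 + 6.5/2 = 5.85 m.
Total vertical stress at mid-clay: σ_v = 19.3×2.6 + 18.9×3.25 = 111.61 kPa.
Pore pressure: u = 9.81×(5.85 − 0) = 57.389 kPa.
Initial effective stress: σ'_0 = σ_v − u = 111.61 − 57.389 = 54.221 kPa.
Stress increase at mid-clay by the 2:1 spreading method:
Δσ = qBL/((B+z)(L+z)) = 208×4.5×4.5/((4.5+5.85)(4.5+5.85)) = 39.319 kPa
Final effective stress: σ'_f = σ'_0 + Δσ = 54.221 + 39.319 = 93.54 kPa.
Normally consolidated clay, so the full stress increment lies on the virgin compression line:
S_c = C_c·H/(1+e₀)·log₁₀(σ'_f/σ'_0) = 0.42×6.5/(1+1.07)×log₁₀(93.54/54.221)
    = 1.3188 × 0.23683 = 0.3123 m

S_c ≈ 312 mm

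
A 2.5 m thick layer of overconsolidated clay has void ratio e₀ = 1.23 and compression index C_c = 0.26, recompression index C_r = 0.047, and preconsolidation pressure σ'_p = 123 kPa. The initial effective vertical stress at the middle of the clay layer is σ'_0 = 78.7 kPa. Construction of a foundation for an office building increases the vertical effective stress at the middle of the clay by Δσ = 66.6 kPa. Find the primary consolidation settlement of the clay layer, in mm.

S_c ≈ 31.3 mm

Final effective stress: σ'_f = 78.7 + 66.6 = 145.3 kPa.
σ'_f = 145.3 > σ'_p = 123 kPa, so the stress path crosses the preconsolidation pressure — recompression up to σ'_p, then virgin compression beyond:
S_c = H/(1+e₀)·[C_r·log₁₀(σ'_p/σ'_0) + C_c·log₁₀(σ'_f/σ'_p)]
    = 2.5/2.23 × [0.047×log₁₀(123/78.7) + 0.26×log₁₀(145.3/123)]
    = 1.1211 × [0.0091147 + 0.018814] = 0.03131 m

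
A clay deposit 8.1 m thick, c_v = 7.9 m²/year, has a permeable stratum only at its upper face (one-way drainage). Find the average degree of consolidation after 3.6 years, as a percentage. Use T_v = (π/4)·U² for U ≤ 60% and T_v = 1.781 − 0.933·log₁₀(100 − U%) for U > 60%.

U ≈ 72.2 %

Drainage path length: H_d = H = 8.1 m (single drainage).
T_v = c_v·t/H_d² = 7.9×3.6/8.1² = 0.43347.
T_v = 0.43347 corresponds to the U > 60% branch:
U = 1 − 10^((1.781 − T_v)/0.933)/100 = 0.7218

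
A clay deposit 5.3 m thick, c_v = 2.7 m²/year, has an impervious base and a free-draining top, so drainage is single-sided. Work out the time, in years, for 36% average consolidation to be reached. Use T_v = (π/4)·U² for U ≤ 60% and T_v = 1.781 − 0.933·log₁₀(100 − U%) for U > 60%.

Drainage path length: H_d = H = 5.3 m (single drainage).
U ≤ 60%: T_v = (π/4)·U² = (π/4)×0.36² = 0.10179.
t = T_v·H_d²/c_v = 0.10179×5.3²/2.7 = 1.059 years.

t ≈ 1.06 years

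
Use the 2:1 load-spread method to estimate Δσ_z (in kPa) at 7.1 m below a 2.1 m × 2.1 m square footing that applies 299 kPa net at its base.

Δσ_z ≈ 15.6 kPa

By the 2:1 method the load spreads at 1 horizontal : 2 vertical, so at depth z the loaded area has grown by z in each plan dimension:
Δσ = qBL/((B+z)(L+z)) = 299×2.1×2.1/((2.1+7.1)(2.1+7.1)) = 15.579 kPa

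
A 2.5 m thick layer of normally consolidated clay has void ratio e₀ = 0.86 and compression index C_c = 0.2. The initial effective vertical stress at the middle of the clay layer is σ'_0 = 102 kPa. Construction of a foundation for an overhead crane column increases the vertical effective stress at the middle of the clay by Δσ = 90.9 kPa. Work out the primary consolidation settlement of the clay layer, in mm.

S_c ≈ 74.4 mm

Final effective stress: σ'_f = σ'_0 + Δσ = 102 + 90.9 = 192.9 kPa.
Normally consolidated clay, so the full stress increment lies on the virgin compression line:
S_c = C_c·H/(1+e₀)·log₁₀(σ'_f/σ'_0) = 0.2×2.5/(1+0.86)×log₁₀(192.9/102)
    = 0.26882 × 0.27673 = 0.07439 m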